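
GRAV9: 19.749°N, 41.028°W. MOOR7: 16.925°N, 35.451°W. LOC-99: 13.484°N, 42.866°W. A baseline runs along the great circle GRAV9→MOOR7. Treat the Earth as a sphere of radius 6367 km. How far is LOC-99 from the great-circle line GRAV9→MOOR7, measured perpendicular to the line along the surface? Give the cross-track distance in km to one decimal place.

δ₁₃ = central angle GRAV9→LOC-99 = 0.113578 rad  (haversine)
θ₁₃ = bearing GRAV9→LOC-99 = 195.974°,  θ₁₂ = bearing GRAV9→MOOR7 = 117.178°
dₓₜ = R·arcsin(sin δ₁₃ · sin(θ₁₃ − θ₁₂)) = 6367·arcsin(0.11333·sin(78.795°)) = 709.311 km
|dₓₜ| = 709.311 km

709.3 km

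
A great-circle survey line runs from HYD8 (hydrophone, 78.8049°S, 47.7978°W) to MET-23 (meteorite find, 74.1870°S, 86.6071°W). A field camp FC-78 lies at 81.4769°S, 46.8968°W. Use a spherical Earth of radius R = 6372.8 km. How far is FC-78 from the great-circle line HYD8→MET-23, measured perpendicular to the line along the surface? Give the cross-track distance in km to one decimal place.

δ₁₃ = central angle HYD8→FC-78 = 0.046711 rad  (haversine)
θ₁₃ = bearing HYD8→FC-78 = 177.139°,  θ₁₂ = bearing HYD8→MET-23 = 277.174°
dₓₜ = R·arcsin(sin δ₁₃ · sin(θ₁₃ − θ₁₂)) = 6372.8·arcsin(0.04669·sin(-100.035°)) = -293.125 km
|dₓₜ| = 293.125 km

293.1 km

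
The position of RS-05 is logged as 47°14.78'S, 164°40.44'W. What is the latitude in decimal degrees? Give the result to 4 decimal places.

47° + 14.78′/60 = 47 + 0.24633 = 47.2463°

47.2463°S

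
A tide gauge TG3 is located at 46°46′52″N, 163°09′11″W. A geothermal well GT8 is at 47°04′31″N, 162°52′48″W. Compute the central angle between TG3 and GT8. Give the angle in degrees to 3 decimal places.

0.348°

TG3: φ = +46.78111°, λ = -163.15306°
GT8: φ = +47.07528°, λ = -162.88000°
Δφ = 0.2942°,  Δλ = 0.2731°
a = sin²(Δφ/2) + cos φ₁ cos φ₂ sin²(Δλ/2) = 0.000009
c = 2·arcsin(√a) = 0.006079 rad = 0.3483°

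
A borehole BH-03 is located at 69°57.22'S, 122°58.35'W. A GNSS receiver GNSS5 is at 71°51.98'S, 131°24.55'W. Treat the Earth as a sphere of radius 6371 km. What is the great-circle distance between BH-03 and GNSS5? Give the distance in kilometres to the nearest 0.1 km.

BH-03: φ = -69.95367°, λ = -122.97250°
GNSS5: φ = -71.86633°, λ = -131.40917°
Δφ = -1.9127°,  Δλ = -8.4367°
a = sin²(Δφ/2) + cos φ₁ cos φ₂ sin²(Δλ/2) = 0.000856
c = 2·arcsin(√a) = 0.058517 rad = 3.3528°
d = R·c = 6371 × 0.058517 = 372.8 km

372.8 km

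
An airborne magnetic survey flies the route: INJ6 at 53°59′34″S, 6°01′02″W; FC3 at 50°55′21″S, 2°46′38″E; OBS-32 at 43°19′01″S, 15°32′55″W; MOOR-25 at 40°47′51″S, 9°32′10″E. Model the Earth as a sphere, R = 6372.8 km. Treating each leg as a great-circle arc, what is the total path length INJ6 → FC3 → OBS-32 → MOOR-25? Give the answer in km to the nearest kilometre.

INJ6: φ = -53.99278°, λ = -6.01722°
FC3: φ = -50.92250°, λ = +2.77722°
OBS-32: φ = -43.31694°, λ = -15.54861°
MOOR-25: φ = -40.79750°, λ = +9.53611°
INJ6→FC3: c = 0.107684 rad, d = 686.25 km
FC3→OBS-32: c = 0.253892 rad, d = 1618.00 km
OBS-32→MOOR-25: c = 0.326770 rad, d = 2082.44 km
Total = 686.25 + 1618.00 + 2082.44 = 4386.69 km

4387 km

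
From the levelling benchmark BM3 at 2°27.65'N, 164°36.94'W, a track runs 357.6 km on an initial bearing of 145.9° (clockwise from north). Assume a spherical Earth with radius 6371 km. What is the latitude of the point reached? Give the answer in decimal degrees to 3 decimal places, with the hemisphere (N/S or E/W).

BM3: φ = +2.46083°, λ = -164.61567°
δ = d/R = 357.6/6371 = 0.056129 rad
φ₂ = arcsin(sin φ₁ cos δ + cos φ₁ sin δ cos θ)
   = arcsin(0.04294·0.99843 + 0.99908·0.05610·-0.82806) = -0.20297°
λ₂ = λ₁ + atan2(sin θ sin δ cos φ₁, cos δ − sin φ₁ sin φ₂) = -162.81330°

0.203°S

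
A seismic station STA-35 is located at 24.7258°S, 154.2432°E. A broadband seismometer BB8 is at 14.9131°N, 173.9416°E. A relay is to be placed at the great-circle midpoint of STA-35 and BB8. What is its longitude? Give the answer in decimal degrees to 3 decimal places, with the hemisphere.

164.400°E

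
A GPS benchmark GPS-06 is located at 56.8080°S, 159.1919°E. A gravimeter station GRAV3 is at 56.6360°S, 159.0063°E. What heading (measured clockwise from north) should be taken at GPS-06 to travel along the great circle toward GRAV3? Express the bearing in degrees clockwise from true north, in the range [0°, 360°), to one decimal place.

329.3°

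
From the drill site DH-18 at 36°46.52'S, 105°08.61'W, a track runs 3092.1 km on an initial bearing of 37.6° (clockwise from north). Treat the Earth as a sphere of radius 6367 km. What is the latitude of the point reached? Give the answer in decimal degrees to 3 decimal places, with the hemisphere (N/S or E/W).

13.487°S

DH-18: φ = -36.77533°, λ = -105.14350°
δ = d/R = 3092.1/6367 = 0.485645 rad
φ₂ = arcsin(sin φ₁ cos δ + cos φ₁ sin δ cos θ)
   = arcsin(-0.59868·0.88437 + 0.80099·0.46678·0.79229) = -13.48738°
λ₂ = λ₁ + atan2(sin θ sin δ cos φ₁, cos δ − sin φ₁ sin φ₂) = -88.11305°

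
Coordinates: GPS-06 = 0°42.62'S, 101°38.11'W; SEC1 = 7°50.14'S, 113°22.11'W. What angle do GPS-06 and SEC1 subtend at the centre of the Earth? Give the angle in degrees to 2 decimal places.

13.69°

GPS-06: φ = -0.71033°, λ = -101.63517°
SEC1: φ = -7.83567°, λ = -113.36850°
Δφ = -7.1253°,  Δλ = -11.7333°
a = sin²(Δφ/2) + cos φ₁ cos φ₂ sin²(Δλ/2) = 0.014211
c = 2·arcsin(√a) = 0.238986 rad = 13.6929°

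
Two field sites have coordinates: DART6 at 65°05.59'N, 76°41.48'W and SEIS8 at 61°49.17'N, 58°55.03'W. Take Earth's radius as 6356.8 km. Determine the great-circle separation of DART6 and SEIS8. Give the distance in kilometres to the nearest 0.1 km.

DART6: φ = +65.09317°, λ = -76.69133°
SEIS8: φ = +61.81950°, λ = -58.91717°
Δφ = -3.2737°,  Δλ = 17.7742°
a = sin²(Δφ/2) + cos φ₁ cos φ₂ sin²(Δλ/2) = 0.005563
c = 2·arcsin(√a) = 0.149304 rad = 8.5545°
d = R·c = 6356.8 × 0.149304 = 949.1 km

949.1 km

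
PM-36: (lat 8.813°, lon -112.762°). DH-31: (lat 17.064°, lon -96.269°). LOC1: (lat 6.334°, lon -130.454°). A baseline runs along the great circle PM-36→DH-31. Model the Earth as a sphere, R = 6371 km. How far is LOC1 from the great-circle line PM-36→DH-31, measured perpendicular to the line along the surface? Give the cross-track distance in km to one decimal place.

δ₁₃ = central angle PM-36→LOC1 = 0.309087 rad  (haversine)
θ₁₃ = bearing PM-36→LOC1 = 263.194°,  θ₁₂ = bearing PM-36→DH-31 = 61.146°
dₓₜ = R·arcsin(sin δ₁₃ · sin(θ₁₃ − θ₁₂)) = 6371·arcsin(0.30419·sin(202.047°)) = -729.061 km
|dₓₜ| = 729.061 km

729.1 km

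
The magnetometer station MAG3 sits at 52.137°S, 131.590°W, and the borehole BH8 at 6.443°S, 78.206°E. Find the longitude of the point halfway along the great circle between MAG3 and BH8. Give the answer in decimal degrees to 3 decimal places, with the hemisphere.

111.691°E

Bx = cos φ₂ cos Δλ = -0.862319,  By = cos φ₂ sin Δλ = -0.493775
φₘ = atan2(sin φ₁ + sin φ₂, √((cos φ₁ + Bx)² + By²)) = -58.48891°
λₘ = λ₁ + atan2(By, cos φ₁ + Bx) = 111.69141°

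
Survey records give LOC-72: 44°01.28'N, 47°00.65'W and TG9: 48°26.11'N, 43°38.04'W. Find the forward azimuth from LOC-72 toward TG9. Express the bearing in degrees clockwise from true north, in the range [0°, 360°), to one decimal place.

LOC-72: φ = +44.02133°, λ = -47.01083°
TG9: φ = +48.43517°, λ = -43.63400°
Δλ = 3.3768°
y = sin Δλ · cos φ₂ = 0.039080
x = cos φ₁ sin φ₂ − sin φ₁ cos φ₂ cos Δλ = 0.077760
θ = atan2(y, x) = 26.6828° → 26.6828° (mod 360°)

26.7°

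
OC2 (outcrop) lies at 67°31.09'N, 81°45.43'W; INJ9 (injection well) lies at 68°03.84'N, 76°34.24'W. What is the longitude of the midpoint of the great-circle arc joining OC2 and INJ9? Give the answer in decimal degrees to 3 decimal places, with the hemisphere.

OC2: φ = +67.51817°, λ = -81.75717°
INJ9: φ = +68.06400°, λ = -76.57067°
Bx = cos φ₂ cos Δλ = 0.372041,  By = cos φ₂ sin Δλ = 0.033770
φₘ = atan2(sin φ₁ + sin φ₂, √((cos φ₁ + Bx)² + By²)) = 67.81162°
λₘ = λ₁ + atan2(By, cos φ₁ + Bx) = -79.19419°

79.194°W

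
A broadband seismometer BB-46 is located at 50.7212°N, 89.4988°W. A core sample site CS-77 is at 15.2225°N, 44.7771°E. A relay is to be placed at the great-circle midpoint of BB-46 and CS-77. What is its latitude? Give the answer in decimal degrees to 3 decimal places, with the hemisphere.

56.273°N

Bx = cos φ₂ cos Δλ = -0.673620,  By = cos φ₂ sin Δλ = 0.690865
φₘ = atan2(sin φ₁ + sin φ₂, √((cos φ₁ + Bx)² + By²)) = 56.27331°
λₘ = λ₁ + atan2(By, cos φ₁ + Bx) = 3.85825°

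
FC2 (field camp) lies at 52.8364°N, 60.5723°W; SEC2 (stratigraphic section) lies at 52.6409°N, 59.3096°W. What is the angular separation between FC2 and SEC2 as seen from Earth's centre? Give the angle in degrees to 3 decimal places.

Δφ = -0.1955°,  Δλ = 1.2627°
a = sin²(Δφ/2) + cos φ₁ cos φ₂ sin²(Δλ/2) = 0.000047
c = 2·arcsin(√a) = 0.013772 rad = 0.7891°

0.789°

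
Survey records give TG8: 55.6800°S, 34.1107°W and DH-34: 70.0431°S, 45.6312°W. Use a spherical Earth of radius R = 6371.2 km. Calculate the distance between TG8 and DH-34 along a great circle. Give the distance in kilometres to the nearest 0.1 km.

1693.9 km

Δφ = -14.3631°,  Δλ = -11.5205°
a = sin²(Δφ/2) + cos φ₁ cos φ₂ sin²(Δλ/2) = 0.017567
c = 2·arcsin(√a) = 0.265863 rad = 15.2328°
d = R·c = 6371.2 × 0.265863 = 1693.9 km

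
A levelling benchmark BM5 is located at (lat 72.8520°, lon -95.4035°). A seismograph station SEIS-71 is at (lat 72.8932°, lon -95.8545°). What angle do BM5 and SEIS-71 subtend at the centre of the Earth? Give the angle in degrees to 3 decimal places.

0.139°

Δφ = 0.0412°,  Δλ = -0.4510°
a = sin²(Δφ/2) + cos φ₁ cos φ₂ sin²(Δλ/2) = 0.000001
c = 2·arcsin(√a) = 0.002427 rad = 0.1391°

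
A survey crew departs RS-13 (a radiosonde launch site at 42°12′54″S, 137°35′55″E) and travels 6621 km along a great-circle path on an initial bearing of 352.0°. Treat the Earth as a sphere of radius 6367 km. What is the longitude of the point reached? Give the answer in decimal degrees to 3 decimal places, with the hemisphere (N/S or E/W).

RS-13: φ = -42.21500°, λ = +137.59861°
δ = d/R = 6621/6367 = 1.039893 rad
φ₂ = arcsin(sin φ₁ cos δ + cos φ₁ sin δ cos θ)
   = arcsin(-0.67191·0.50631 + 0.74063·0.86235·0.99027) = 16.99373°
λ₂ = λ₁ + atan2(sin θ sin δ cos φ₁, cos δ − sin φ₁ sin φ₂) = 130.38924°

130.389°E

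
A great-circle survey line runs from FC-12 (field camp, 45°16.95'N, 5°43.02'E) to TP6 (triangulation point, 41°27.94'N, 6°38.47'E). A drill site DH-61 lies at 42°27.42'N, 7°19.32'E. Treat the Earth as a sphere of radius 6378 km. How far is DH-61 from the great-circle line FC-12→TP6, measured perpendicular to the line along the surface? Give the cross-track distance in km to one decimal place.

73.7 km

FC-12: φ = +45.28250°, λ = +5.71700°
TP6: φ = +41.46567°, λ = +6.64117°
DH-61: φ = +42.45700°, λ = +7.32200°
δ₁₃ = central angle FC-12→DH-61 = 0.053286 rad  (haversine)
θ₁₃ = bearing FC-12→DH-61 = 157.171°,  θ₁₂ = bearing FC-12→TP6 = 169.699°
dₓₜ = R·arcsin(sin δ₁₃ · sin(θ₁₃ − θ₁₂)) = 6378·arcsin(0.05326·sin(-12.528°)) = -73.687 km
|dₓₜ| = 73.687 km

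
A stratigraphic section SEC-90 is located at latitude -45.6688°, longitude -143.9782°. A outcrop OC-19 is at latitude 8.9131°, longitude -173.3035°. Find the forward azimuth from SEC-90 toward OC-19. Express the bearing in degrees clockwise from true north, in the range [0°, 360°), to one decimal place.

326.3°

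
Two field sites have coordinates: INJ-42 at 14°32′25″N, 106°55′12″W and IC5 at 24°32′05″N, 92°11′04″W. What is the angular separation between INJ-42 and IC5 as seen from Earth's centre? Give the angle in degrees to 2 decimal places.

INJ-42: φ = +14.54028°, λ = -106.92000°
IC5: φ = +24.53472°, λ = -92.18444°
Δφ = 9.9944°,  Δλ = 14.7356°
a = sin²(Δφ/2) + cos φ₁ cos φ₂ sin²(Δλ/2) = 0.022069
c = 2·arcsin(√a) = 0.298214 rad = 17.0864°

17.09°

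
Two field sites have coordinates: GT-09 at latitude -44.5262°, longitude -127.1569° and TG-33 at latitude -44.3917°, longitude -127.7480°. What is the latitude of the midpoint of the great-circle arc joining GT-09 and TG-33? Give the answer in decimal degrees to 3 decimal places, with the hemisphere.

Bx = cos φ₂ cos Δλ = 0.714536,  By = cos φ₂ sin Δλ = -0.007372
φₘ = atan2(sin φ₁ + sin φ₂, √((cos φ₁ + Bx)² + By²)) = -44.45933°
λₘ = λ₁ + atan2(By, cos φ₁ + Bx) = -127.45279°

44.459°S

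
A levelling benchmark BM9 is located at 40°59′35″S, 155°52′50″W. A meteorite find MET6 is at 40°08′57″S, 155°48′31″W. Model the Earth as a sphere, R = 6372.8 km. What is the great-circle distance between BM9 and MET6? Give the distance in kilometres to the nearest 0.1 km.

BM9: φ = -40.99306°, λ = -155.88056°
MET6: φ = -40.14917°, λ = -155.80861°
Δφ = 0.8439°,  Δλ = 0.0719°
a = sin²(Δφ/2) + cos φ₁ cos φ₂ sin²(Δλ/2) = 0.000054
c = 2·arcsin(√a) = 0.014759 rad = 0.8457°
d = R·c = 6372.8 × 0.014759 = 94.1 km

94.1 km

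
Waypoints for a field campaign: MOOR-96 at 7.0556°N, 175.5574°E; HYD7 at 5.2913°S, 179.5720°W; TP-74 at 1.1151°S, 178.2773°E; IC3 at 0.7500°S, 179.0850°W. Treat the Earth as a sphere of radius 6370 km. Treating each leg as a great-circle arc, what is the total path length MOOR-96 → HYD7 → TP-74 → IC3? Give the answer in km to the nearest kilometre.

2293 km

MOOR-96→HYD7: c = 0.231591 rad, d = 1475.23 km
HYD7→TP-74: c = 0.081956 rad, d = 522.06 km
TP-74→IC3: c = 0.046469 rad, d = 296.01 km
Total = 1475.23 + 522.06 + 296.01 = 2293.30 km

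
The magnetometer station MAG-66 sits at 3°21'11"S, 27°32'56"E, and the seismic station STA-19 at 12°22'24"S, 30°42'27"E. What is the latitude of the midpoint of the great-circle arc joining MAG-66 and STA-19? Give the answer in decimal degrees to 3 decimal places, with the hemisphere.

MAG-66: φ = -3.35306°, λ = +27.54889°
STA-19: φ = -12.37333°, λ = +30.70750°
Bx = cos φ₂ cos Δλ = 0.975288,  By = cos φ₂ sin Δλ = 0.053820
φₘ = atan2(sin φ₁ + sin φ₂, √((cos φ₁ + Bx)² + By²)) = -7.86614°
λₘ = λ₁ + atan2(By, cos φ₁ + Bx) = 29.11099°

7.866°S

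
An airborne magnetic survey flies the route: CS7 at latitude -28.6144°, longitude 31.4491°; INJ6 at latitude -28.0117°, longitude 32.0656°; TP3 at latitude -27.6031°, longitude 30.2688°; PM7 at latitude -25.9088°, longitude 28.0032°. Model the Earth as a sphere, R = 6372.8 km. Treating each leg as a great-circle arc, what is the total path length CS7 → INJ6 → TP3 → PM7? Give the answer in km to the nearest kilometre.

CS7→INJ6: c = 0.014156 rad, d = 90.21 km
INJ6→TP3: c = 0.028640 rad, d = 182.52 km
TP3→PM7: c = 0.046054 rad, d = 293.49 km
Total = 90.21 + 182.52 + 293.49 = 566.22 km

566 km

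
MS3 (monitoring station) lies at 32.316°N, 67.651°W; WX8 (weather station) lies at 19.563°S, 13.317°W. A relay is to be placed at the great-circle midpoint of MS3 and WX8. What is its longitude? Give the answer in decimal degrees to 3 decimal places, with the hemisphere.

38.886°W

Bx = cos φ₂ cos Δλ = 0.549401,  By = cos φ₂ sin Δλ = 0.765531
φₘ = atan2(sin φ₁ + sin φ₂, √((cos φ₁ + Bx)² + By²)) = 7.15667°
λₘ = λ₁ + atan2(By, cos φ₁ + Bx) = -38.88601°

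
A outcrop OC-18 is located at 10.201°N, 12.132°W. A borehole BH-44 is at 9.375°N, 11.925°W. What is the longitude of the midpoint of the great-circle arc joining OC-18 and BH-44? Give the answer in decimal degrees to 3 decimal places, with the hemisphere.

Bx = cos φ₂ cos Δλ = 0.986637,  By = cos φ₂ sin Δλ = 0.003565
φₘ = atan2(sin φ₁ + sin φ₂, √((cos φ₁ + Bx)² + By²)) = 9.78802°
λₘ = λ₁ + atan2(By, cos φ₁ + Bx) = -12.02837°

12.028°W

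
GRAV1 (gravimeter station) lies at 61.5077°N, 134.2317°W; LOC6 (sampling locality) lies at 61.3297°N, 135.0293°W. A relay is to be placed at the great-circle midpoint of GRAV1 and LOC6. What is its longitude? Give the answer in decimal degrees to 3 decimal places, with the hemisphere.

134.632°W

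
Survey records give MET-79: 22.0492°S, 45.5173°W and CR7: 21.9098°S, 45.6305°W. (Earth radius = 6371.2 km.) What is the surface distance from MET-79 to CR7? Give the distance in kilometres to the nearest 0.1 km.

Δφ = 0.1394°,  Δλ = -0.1132°
a = sin²(Δφ/2) + cos φ₁ cos φ₂ sin²(Δλ/2) = 0.000002
c = 2·arcsin(√a) = 0.003046 rad = 0.1745°
d = R·c = 6371.2 × 0.003046 = 19.4 km

19.4 km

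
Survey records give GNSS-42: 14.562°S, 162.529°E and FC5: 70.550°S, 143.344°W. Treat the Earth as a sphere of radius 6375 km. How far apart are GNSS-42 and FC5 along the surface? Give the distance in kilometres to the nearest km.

7209 km

Δφ = -55.9880°,  Δλ = 54.1270°
a = sin²(Δφ/2) + cos φ₁ cos φ₂ sin²(Δλ/2) = 0.287032
c = 2·arcsin(√a) = 1.130800 rad = 64.7900°
d = R·c = 6375 × 1.130800 = 7208.8 km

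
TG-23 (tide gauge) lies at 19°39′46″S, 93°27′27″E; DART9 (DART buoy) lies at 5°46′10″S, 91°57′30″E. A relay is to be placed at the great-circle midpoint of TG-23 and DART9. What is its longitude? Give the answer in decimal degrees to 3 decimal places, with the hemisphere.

92.687°E

TG-23: φ = -19.66278°, λ = +93.45750°
DART9: φ = -5.76944°, λ = +91.95833°
Bx = cos φ₂ cos Δλ = 0.994594,  By = cos φ₂ sin Δλ = -0.026030
φₘ = atan2(sin φ₁ + sin φ₂, √((cos φ₁ + Bx)² + By²)) = -12.71716°
λₘ = λ₁ + atan2(By, cos φ₁ + Bx) = 92.68731°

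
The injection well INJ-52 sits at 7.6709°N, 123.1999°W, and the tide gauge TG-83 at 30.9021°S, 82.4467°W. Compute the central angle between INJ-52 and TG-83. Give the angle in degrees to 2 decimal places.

Δφ = -38.5730°,  Δλ = 40.7532°
a = sin²(Δφ/2) + cos φ₁ cos φ₂ sin²(Δλ/2) = 0.212188
c = 2·arcsin(√a) = 0.957429 rad = 54.8566°

54.86°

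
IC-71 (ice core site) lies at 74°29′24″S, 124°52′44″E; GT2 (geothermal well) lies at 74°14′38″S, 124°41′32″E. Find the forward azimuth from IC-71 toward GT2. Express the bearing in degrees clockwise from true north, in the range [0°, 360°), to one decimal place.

348.4°

IC-71: φ = -74.49000°, λ = +124.87889°
GT2: φ = -74.24389°, λ = +124.69222°
Δλ = -0.1867°
y = sin Δλ · cos φ₂ = -0.000885
x = cos φ₁ sin φ₂ − sin φ₁ cos φ₂ cos Δλ = 0.004294
θ = atan2(y, x) = -11.6414° → 348.3586° (mod 360°)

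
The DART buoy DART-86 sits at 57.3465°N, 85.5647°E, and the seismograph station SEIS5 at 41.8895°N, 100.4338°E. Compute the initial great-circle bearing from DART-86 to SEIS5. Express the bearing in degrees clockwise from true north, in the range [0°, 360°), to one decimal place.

142.1°

Δλ = 14.8691°
y = sin Δλ · cos φ₂ = 0.191030
x = cos φ₁ sin φ₂ − sin φ₁ cos φ₂ cos Δλ = -0.245527
θ = atan2(y, x) = 142.1156° → 142.1156° (mod 360°)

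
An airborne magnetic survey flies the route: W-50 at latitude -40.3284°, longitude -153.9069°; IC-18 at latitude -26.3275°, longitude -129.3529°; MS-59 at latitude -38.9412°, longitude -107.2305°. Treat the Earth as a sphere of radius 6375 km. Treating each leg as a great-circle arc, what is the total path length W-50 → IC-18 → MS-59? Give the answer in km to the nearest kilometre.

W-50→IC-18: c = 0.431107 rad, d = 2748.31 km
IC-18→MS-59: c = 0.390959 rad, d = 2492.36 km
Total = 2748.31 + 2492.36 = 5240.67 km

5241 km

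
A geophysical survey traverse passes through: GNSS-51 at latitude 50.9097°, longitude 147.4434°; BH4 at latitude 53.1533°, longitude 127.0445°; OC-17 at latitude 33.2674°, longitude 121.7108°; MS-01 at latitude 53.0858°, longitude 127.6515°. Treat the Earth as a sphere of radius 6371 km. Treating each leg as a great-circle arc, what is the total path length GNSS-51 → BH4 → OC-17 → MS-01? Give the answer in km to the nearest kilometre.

5918 km

GNSS-51→BH4: c = 0.221719 rad, d = 1412.57 km
BH4→OC-17: c = 0.353402 rad, d = 2251.52 km
OC-17→MS-01: c = 0.353765 rad, d = 2253.84 km
Total = 1412.57 + 2251.52 + 2253.84 = 5917.93 km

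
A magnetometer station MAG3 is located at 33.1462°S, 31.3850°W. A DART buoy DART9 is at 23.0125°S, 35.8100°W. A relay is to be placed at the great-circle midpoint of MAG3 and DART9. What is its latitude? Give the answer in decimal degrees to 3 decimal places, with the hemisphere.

Bx = cos φ₂ cos Δλ = 0.917676,  By = cos φ₂ sin Δλ = -0.071014
φₘ = atan2(sin φ₁ + sin φ₂, √((cos φ₁ + Bx)² + By²)) = -28.09706°
λₘ = λ₁ + atan2(By, cos φ₁ + Bx) = -33.70221°

28.097°S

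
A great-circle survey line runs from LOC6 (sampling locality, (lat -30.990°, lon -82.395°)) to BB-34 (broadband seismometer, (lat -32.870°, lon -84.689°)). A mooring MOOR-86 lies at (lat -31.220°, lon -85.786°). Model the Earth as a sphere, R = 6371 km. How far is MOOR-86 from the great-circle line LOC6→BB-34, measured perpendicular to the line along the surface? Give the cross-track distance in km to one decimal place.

204.6 km

δ₁₃ = central angle LOC6→MOOR-86 = 0.050831 rad  (haversine)
θ₁₃ = bearing LOC6→MOOR-86 = 264.596°,  θ₁₂ = bearing LOC6→BB-34 = 225.400°
dₓₜ = R·arcsin(sin δ₁₃ · sin(θ₁₃ − θ₁₂)) = 6371·arcsin(0.05081·sin(39.196°)) = 204.610 km
|dₓₜ| = 204.610 km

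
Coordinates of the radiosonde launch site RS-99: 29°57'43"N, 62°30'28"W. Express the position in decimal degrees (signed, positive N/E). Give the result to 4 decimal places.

lat: 29.9619° N → +29.9619°
lon: 62.5078° W → -62.5078°

+29.9619°, -62.5078°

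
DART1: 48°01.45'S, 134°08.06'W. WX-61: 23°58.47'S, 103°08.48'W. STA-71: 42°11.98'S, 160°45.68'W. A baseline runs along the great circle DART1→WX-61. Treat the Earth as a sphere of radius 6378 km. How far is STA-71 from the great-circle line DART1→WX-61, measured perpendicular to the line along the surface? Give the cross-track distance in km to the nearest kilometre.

1407 km

DART1: φ = -48.02417°, λ = -134.13433°
WX-61: φ = -23.97450°, λ = -103.14133°
STA-71: φ = -42.19967°, λ = -160.76133°
δ₁₃ = central angle DART1→STA-71 = 0.341391 rad  (haversine)
θ₁₃ = bearing DART1→STA-71 = 277.392°,  θ₁₂ = bearing DART1→WX-61 = 56.574°
dₓₜ = R·arcsin(sin δ₁₃ · sin(θ₁₃ − θ₁₂)) = 6378·arcsin(0.33480·sin(220.817°)) = -1407.156 km
|dₓₜ| = 1407.156 km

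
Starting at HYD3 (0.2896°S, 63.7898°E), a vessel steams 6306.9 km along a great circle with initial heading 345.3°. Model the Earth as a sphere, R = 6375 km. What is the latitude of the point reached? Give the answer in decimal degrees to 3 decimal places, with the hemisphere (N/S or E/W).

δ = d/R = 6306.9/6375 = 0.989318 rad
φ₂ = arcsin(sin φ₁ cos δ + cos φ₁ sin δ cos θ)
   = arcsin(-0.00505·0.54926 + 0.99999·0.83565·0.96727) = 53.65974°
λ₂ = λ₁ + atan2(sin θ sin δ cos φ₁, cos δ − sin φ₁ sin φ₂) = 42.82172°

53.660°N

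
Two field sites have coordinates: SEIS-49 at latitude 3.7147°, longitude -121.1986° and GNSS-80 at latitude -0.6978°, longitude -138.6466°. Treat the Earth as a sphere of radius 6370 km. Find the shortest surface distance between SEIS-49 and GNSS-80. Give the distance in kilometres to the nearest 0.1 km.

Δφ = -4.4125°,  Δλ = -17.4480°
a = sin²(Δφ/2) + cos φ₁ cos φ₂ sin²(Δλ/2) = 0.024437
c = 2·arcsin(√a) = 0.313936 rad = 17.9872°
d = R·c = 6370 × 0.313936 = 1999.8 km

1999.8 km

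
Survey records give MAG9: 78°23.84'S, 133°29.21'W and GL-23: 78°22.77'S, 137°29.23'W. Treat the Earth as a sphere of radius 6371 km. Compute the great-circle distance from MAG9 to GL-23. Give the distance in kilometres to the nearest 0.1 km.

89.5 km

MAG9: φ = -78.39733°, λ = -133.48683°
GL-23: φ = -78.37950°, λ = -137.48717°
Δφ = 0.0178°,  Δλ = -4.0003°
a = sin²(Δφ/2) + cos φ₁ cos φ₂ sin²(Δλ/2) = 0.000049
c = 2·arcsin(√a) = 0.014054 rad = 0.8052°
d = R·c = 6371 × 0.014054 = 89.5 km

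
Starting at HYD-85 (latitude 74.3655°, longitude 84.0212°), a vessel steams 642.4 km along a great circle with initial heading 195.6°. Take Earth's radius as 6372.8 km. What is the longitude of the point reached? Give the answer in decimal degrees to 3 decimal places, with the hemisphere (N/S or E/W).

79.740°E

δ = d/R = 642.4/6372.8 = 0.100803 rad
φ₂ = arcsin(sin φ₁ cos δ + cos φ₁ sin δ cos θ)
   = arcsin(0.96300·0.99492 + 0.26950·0.10063·-0.96316) = 68.74725°
λ₂ = λ₁ + atan2(sin θ sin δ cos φ₁, cos δ − sin φ₁ sin φ₂) = 79.73964°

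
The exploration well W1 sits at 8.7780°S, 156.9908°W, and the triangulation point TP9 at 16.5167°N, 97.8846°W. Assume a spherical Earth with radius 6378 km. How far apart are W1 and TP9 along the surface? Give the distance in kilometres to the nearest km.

Δφ = 25.2947°,  Δλ = 59.1062°
a = sin²(Δφ/2) + cos φ₁ cos φ₂ sin²(Δλ/2) = 0.278445
c = 2·arcsin(√a) = 1.111730 rad = 63.6975°
d = R·c = 6378 × 1.111730 = 7090.6 km

7091 km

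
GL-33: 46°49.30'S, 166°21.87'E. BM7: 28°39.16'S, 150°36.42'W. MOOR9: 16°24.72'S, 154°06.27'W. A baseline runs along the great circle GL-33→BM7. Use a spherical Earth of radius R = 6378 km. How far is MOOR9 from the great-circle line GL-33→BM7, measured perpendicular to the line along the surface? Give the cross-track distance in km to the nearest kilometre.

1274 km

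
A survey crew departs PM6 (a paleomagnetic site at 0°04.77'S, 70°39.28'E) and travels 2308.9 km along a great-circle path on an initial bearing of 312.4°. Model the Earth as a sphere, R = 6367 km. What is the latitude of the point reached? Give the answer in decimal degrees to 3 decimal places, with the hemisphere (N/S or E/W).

13.763°N

PM6: φ = -0.07950°, λ = +70.65467°
δ = d/R = 2308.9/6367 = 0.362635 rad
φ₂ = arcsin(sin φ₁ cos δ + cos φ₁ sin δ cos θ)
   = arcsin(-0.00139·0.93497 + 1.00000·0.35474·0.67430) = 13.76288°
λ₂ = λ₁ + atan2(sin θ sin δ cos φ₁, cos δ − sin φ₁ sin φ₂) = 55.00808°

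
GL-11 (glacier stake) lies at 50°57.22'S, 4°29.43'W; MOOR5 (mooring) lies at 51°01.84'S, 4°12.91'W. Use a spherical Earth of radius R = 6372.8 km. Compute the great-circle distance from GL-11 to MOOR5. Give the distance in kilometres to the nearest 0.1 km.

GL-11: φ = -50.95367°, λ = -4.49050°
MOOR5: φ = -51.03067°, λ = -4.21517°
Δφ = -0.0770°,  Δλ = 0.2753°
a = sin²(Δφ/2) + cos φ₁ cos φ₂ sin²(Δλ/2) = 0.000003
c = 2·arcsin(√a) = 0.003310 rad = 0.1896°
d = R·c = 6372.8 × 0.003310 = 21.1 km

21.1 km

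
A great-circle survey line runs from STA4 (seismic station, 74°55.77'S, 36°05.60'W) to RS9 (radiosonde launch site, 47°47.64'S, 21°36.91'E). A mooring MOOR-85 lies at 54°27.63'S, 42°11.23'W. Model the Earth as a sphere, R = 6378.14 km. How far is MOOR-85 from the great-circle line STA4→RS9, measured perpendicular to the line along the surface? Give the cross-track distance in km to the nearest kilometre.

STA4: φ = -74.92950°, λ = -36.09333°
RS9: φ = -47.79400°, λ = +21.61517°
MOOR-85: φ = -54.46050°, λ = -42.18717°
δ₁₃ = central angle STA4→MOOR-85 = 0.359686 rad  (haversine)
θ₁₃ = bearing STA4→MOOR-85 = 349.903°,  θ₁₂ = bearing STA4→RS9 = 74.832°
dₓₜ = R·arcsin(sin δ₁₃ · sin(θ₁₃ − θ₁₂)) = 6378.14·arcsin(0.35198·sin(275.071°)) = -2284.739 km
|dₓₜ| = 2284.739 km

2285 km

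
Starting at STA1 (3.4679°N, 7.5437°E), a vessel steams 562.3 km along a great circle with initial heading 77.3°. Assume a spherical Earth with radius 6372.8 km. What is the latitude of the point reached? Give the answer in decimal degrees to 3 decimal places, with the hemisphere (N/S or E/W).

δ = d/R = 562.3/6372.8 = 0.088234 rad
φ₂ = arcsin(sin φ₁ cos δ + cos φ₁ sin δ cos θ)
   = arcsin(0.06049·0.99611 + 0.99817·0.08812·0.21985) = 4.56508°
λ₂ = λ₁ + atan2(sin θ sin δ cos φ₁, cos δ − sin φ₁ sin φ₂) = 12.49090°

4.565°N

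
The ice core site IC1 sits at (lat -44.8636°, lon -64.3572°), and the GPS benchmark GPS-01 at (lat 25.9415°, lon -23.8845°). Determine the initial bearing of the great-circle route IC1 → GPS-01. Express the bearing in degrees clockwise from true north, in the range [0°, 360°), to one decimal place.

Δλ = 40.4727°
y = sin Δλ · cos φ₂ = 0.583685
x = cos φ₁ sin φ₂ − sin φ₁ cos φ₂ cos Δλ = 0.792617
θ = atan2(y, x) = 36.3680° → 36.3680° (mod 360°)

36.4°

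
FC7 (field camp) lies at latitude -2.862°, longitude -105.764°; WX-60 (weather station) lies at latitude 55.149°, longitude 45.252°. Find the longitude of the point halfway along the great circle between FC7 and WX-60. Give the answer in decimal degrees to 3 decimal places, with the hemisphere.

Bx = cos φ₂ cos Δλ = -0.499874,  By = cos φ₂ sin Δλ = 0.276902
φₘ = atan2(sin φ₁ + sin φ₂, √((cos φ₁ + Bx)² + By²)) = 53.48662°
λₘ = λ₁ + atan2(By, cos φ₁ + Bx) = -76.73159°

76.732°W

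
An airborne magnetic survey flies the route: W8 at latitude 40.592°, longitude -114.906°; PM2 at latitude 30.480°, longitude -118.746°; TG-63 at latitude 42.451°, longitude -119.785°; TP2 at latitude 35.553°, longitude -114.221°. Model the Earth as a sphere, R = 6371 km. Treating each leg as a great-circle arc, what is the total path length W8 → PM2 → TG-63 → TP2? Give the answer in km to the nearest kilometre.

3416 km

W8→PM2: c = 0.184668 rad, d = 1176.52 km
PM2→TG-63: c = 0.209437 rad, d = 1334.32 km
TG-63→TP2: c = 0.142012 rad, d = 904.76 km
Total = 1176.52 + 1334.32 + 904.76 = 3415.60 km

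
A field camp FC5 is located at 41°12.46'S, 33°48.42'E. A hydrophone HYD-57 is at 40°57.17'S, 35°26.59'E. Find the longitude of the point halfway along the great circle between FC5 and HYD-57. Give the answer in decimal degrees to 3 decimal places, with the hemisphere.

FC5: φ = -41.20767°, λ = +33.80700°
HYD-57: φ = -40.95283°, λ = +35.44317°
Bx = cos φ₂ cos Δλ = 0.754941,  By = cos φ₂ sin Δλ = 0.021564
φₘ = atan2(sin φ₁ + sin φ₂, √((cos φ₁ + Bx)² + By²)) = -41.08314°
λₘ = λ₁ + atan2(By, cos φ₁ + Bx) = 34.62667°

34.627°E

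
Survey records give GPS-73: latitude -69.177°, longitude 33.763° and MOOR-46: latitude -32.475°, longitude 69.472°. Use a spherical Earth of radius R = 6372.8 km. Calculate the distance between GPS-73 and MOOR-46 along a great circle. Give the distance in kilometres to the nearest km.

Δφ = 36.7020°,  Δλ = 35.7090°
a = sin²(Δφ/2) + cos φ₁ cos φ₂ sin²(Δλ/2) = 0.127314
c = 2·arcsin(√a) = 0.729703 rad = 41.8089°
d = R·c = 6372.8 × 0.729703 = 4650.3 km

4650 km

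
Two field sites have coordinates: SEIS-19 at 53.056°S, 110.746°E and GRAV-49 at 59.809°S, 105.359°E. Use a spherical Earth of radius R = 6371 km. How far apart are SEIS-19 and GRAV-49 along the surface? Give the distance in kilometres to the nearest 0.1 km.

Δφ = -6.7530°,  Δλ = -5.3870°
a = sin²(Δφ/2) + cos φ₁ cos φ₂ sin²(Δλ/2) = 0.004136
c = 2·arcsin(√a) = 0.128717 rad = 7.3750°
d = R·c = 6371 × 0.128717 = 820.1 km

820.1 km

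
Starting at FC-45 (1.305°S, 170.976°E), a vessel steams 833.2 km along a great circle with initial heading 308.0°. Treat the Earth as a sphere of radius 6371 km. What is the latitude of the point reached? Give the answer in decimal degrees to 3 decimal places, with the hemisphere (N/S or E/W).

δ = d/R = 833.2/6371 = 0.130780 rad
φ₂ = arcsin(sin φ₁ cos δ + cos φ₁ sin δ cos θ)
   = arcsin(-0.02277·0.99146 + 0.99974·0.13041·0.61566) = 3.30700°
λ₂ = λ₁ + atan2(sin θ sin δ cos φ₁, cos δ − sin φ₁ sin φ₂) = 165.06785°

3.307°N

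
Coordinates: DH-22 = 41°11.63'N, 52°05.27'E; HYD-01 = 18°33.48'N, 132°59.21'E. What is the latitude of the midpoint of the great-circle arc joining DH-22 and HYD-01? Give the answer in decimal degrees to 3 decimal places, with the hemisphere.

36.918°N

DH-22: φ = +41.19383°, λ = +52.08783°
HYD-01: φ = +18.55800°, λ = +132.98683°
Bx = cos φ₂ cos Δλ = 0.149950,  By = cos φ₂ sin Δλ = 0.936068
φₘ = atan2(sin φ₁ + sin φ₂, √((cos φ₁ + Bx)² + By²)) = 36.91770°
λₘ = λ₁ + atan2(By, cos φ₁ + Bx) = 98.13581°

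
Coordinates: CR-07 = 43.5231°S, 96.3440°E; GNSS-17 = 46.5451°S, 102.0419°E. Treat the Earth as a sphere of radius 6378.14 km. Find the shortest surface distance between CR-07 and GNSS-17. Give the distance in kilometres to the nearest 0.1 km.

560.2 km

Δφ = -3.0220°,  Δλ = 5.6979°
a = sin²(Δφ/2) + cos φ₁ cos φ₂ sin²(Δλ/2) = 0.001927
c = 2·arcsin(√a) = 0.087831 rad = 5.0323°
d = R·c = 6378.14 × 0.087831 = 560.2 km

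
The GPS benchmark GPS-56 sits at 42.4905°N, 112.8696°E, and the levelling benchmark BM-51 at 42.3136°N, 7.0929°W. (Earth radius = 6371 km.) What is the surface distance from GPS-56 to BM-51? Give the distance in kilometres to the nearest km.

8839 km

Δφ = -0.1769°,  Δλ = -119.9625°
a = sin²(Δφ/2) + cos φ₁ cos φ₂ sin²(Δλ/2) = 0.408807
c = 2·arcsin(√a) = 1.387383 rad = 79.4912°
d = R·c = 6371 × 1.387383 = 8839.0 km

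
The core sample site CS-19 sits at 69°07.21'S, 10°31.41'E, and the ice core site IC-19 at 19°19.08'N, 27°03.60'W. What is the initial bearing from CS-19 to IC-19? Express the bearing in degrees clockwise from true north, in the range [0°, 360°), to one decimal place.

CS-19: φ = -69.12017°, λ = +10.52350°
IC-19: φ = +19.31800°, λ = -27.06000°
Δλ = -37.5835°
y = sin Δλ · cos φ₂ = -0.575577
x = cos φ₁ sin φ₂ − sin φ₁ cos φ₂ cos Δλ = 0.816640
θ = atan2(y, x) = -35.1766° → 324.8234° (mod 360°)

324.8°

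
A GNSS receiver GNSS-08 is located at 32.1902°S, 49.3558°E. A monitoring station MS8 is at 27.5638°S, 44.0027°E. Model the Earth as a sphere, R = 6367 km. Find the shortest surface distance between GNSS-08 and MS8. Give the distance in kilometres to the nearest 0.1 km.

Δφ = 4.6264°,  Δλ = -5.3531°
a = sin²(Δφ/2) + cos φ₁ cos φ₂ sin²(Δλ/2) = 0.003265
c = 2·arcsin(√a) = 0.114344 rad = 6.5514°
d = R·c = 6367 × 0.114344 = 728.0 km

728.0 km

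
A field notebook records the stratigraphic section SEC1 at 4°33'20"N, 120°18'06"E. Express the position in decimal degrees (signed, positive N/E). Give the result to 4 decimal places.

lat: 4.5556° N → +4.5556°
lon: 120.3017° E → +120.3017°

+4.5556°, +120.3017°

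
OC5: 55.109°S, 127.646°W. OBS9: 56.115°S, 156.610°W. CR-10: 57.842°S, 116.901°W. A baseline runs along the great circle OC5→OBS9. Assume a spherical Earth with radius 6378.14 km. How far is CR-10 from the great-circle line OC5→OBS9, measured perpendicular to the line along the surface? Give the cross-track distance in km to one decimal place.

δ₁₃ = central angle OC5→CR-10 = 0.113865 rad  (haversine)
θ₁₃ = bearing OC5→CR-10 = 119.146°,  θ₁₂ = bearing OC5→OBS9 = 254.523°
dₓₜ = R·arcsin(sin δ₁₃ · sin(θ₁₃ − θ₁₂)) = 6378.14·arcsin(0.11362·sin(-135.378°)) = -509.579 km
|dₓₜ| = 509.579 km

509.6 km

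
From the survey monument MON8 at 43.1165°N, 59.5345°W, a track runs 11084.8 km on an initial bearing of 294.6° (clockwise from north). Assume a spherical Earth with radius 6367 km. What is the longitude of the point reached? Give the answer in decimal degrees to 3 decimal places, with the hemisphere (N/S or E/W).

δ = d/R = 11084.8/6367 = 1.740977 rad
φ₂ = arcsin(sin φ₁ cos δ + cos φ₁ sin δ cos θ)
   = arcsin(0.68348·-0.16936 + 0.72997·0.98555·0.41628) = 10.58686°
λ₂ = λ₁ + atan2(sin θ sin δ cos φ₁, cos δ − sin φ₁ sin φ₂) = -173.80438°

173.804°W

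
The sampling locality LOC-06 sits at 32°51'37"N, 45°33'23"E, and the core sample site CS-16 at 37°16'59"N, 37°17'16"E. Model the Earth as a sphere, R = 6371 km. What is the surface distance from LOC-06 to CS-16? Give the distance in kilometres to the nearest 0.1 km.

LOC-06: φ = +32.86028°, λ = +45.55639°
CS-16: φ = +37.28306°, λ = +37.28778°
Δφ = 4.4228°,  Δλ = -8.2686°
a = sin²(Δφ/2) + cos φ₁ cos φ₂ sin²(Δλ/2) = 0.004963
c = 2·arcsin(√a) = 0.141010 rad = 8.0793°
d = R·c = 6371 × 0.141010 = 898.4 km

898.4 km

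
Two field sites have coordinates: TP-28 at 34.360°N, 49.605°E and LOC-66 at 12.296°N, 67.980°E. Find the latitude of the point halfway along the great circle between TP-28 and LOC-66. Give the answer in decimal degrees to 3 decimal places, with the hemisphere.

23.596°N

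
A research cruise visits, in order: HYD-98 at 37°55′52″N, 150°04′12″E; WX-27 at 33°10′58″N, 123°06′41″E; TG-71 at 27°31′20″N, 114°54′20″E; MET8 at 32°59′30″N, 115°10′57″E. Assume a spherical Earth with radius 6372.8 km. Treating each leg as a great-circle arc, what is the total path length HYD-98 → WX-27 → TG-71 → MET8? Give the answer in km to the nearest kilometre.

HYD-98: φ = +37.93111°, λ = +150.07000°
WX-27: φ = +33.18278°, λ = +123.11139°
TG-71: φ = +27.52222°, λ = +114.90556°
MET8: φ = +32.99167°, λ = +115.18250°
HYD-98→WX-27: c = 0.390196 rad, d = 2486.64 km
WX-27→TG-71: c = 0.158122 rad, d = 1007.68 km
TG-71→MET8: c = 0.095551 rad, d = 608.93 km
Total = 2486.64 + 1007.68 + 608.93 = 4103.25 km

4103 km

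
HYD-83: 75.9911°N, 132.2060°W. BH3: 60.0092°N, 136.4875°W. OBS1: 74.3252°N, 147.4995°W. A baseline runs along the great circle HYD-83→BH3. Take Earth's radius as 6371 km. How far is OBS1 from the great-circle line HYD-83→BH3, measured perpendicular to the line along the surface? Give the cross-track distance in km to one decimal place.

433.2 km

δ₁₃ = central angle HYD-83→OBS1 = 0.074027 rad  (haversine)
θ₁₃ = bearing HYD-83→OBS1 = 254.481°,  θ₁₂ = bearing HYD-83→BH3 = 187.756°
dₓₜ = R·arcsin(sin δ₁₃ · sin(θ₁₃ − θ₁₂)) = 6371·arcsin(0.07396·sin(66.725°)) = 433.181 km
|dₓₜ| = 433.181 km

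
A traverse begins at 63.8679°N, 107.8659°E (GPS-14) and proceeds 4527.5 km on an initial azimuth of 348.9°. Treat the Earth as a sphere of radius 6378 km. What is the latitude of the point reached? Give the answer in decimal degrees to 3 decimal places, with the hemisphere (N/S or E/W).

δ = d/R = 4527.5/6378 = 0.709862 rad
φ₂ = arcsin(sin φ₁ cos δ + cos φ₁ sin δ cos θ)
   = arcsin(0.89778·0.75845 + 0.44044·0.65173·0.98129) = 74.28116°
λ₂ = λ₁ + atan2(sin θ sin δ cos φ₁, cos δ − sin φ₁ sin φ₂) = -44.54427°

74.281°N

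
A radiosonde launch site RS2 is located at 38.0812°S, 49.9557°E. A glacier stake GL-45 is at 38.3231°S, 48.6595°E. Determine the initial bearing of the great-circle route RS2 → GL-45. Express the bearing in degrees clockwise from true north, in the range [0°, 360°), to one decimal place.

Δλ = -1.2962°
y = sin Δλ · cos φ₂ = -0.017747
x = cos φ₁ sin φ₂ − sin φ₁ cos φ₂ cos Δλ = -0.004346
θ = atan2(y, x) = -103.7596° → 256.2404° (mod 360°)

256.2°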